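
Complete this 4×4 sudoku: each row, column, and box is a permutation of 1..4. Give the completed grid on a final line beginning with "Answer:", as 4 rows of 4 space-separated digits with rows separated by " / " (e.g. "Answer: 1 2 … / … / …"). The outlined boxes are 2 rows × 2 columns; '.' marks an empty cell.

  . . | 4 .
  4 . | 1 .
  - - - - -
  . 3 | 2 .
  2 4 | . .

Step 1. [r2c4∈{2,3}] in row 2, 3 fits only at r2c4 ⇒ r2c4=3.
Step 2. [r1c2∈{1,2}] across col 2, 1 lands solely at r1c2. So r1c2=1.
Step 3. [r4c4∈{1}] nothing but 1 survives at r4c4. So r4c4=1.
Step 4. [r4c3∈{3}] r4c3 is down to just 3 ⇒ r4c3=3.
Step 5. [r1c1∈{3}] nothing but 3 survives at r1c1 ⇒ r1c1=3.
Step 6. [r3c4∈{4}] r3c4 has the single candidate 4 ⇒ r3c4=4.
Step 7. [r2c2∈{2}] r2c2's peers cover all but 2. So r2c2=2.
Step 8. [r1c4∈{2}] r1c4 has the single candidate 2. So r1c4=2.
Step 9. [r3c1∈{1}] r3c1 is down to just 1, so r3c1=1.

Answer: 3 1 4 2 / 4 2 1 3 / 1 3 2 4 / 2 4 3 1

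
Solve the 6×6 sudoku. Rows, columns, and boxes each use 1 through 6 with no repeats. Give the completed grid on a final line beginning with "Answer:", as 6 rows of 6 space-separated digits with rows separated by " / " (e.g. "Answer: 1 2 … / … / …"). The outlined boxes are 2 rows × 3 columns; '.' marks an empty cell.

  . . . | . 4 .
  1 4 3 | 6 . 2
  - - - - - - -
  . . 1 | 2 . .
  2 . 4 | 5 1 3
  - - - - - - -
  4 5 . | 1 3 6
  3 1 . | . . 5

Step 1. [r4c2∈{6}] r4c2 is down to just 6 ⇒ r4c2=6.
Step 2. [r1c3∈{2,5,6}] col 3 places 5 nowhere but r1c3 ⇒ r1c3=5.
Step 3. [r5c3∈{2}] only 2 remains possible at r5c3 ⇒ r5c3=2.
Step 4. [r6c5∈{2}] r6c5's peers cover all but 2. So r6c5=2.
Step 5. [r6c3∈{6}] r6c3 is down to just 6. So r6c3=6.
Step 6. [r3c5∈{6}] only 6 remains possible at r3c5, so r3c5=6.
Step 7. [r1c4∈{3}] nothing but 3 survives at r1c4, so r1c4=3.
Step 8. [r1c2∈{2}] r1c2 is down to just 2 ⇒ r1c2=2.
Step 9. [r2c5∈{5}] only 5 remains possible at r2c5. So r2c5=5.
Step 10. [r6c4∈{4}] nothing but 4 survives at r6c4. So r6c4=4.
Step 11. [r3c2∈{3}] r3c2 is down to just 3. So r3c2=3.
Step 12. [r3c1∈{5}] r3c1 has the single candidate 5, so r3c1=5.
Step 13. [r1c6∈{1}] r1c6 is down to just 1, so r1c6=1.
Step 14. [r1c1∈{6}] r1c1 is down to just 6 ⇒ r1c1=6.
Step 15. [r3c6∈{4}] r3c6's peers cover all but 4. So r3c6=4.

Answer: 6 2 5 3 4 1 / 1 4 3 6 5 2 / 5 3 1 2 6 4 / 2 6 4 5 1 3 / 4 5 2 1 3 6 / 3 1 6 4 2 5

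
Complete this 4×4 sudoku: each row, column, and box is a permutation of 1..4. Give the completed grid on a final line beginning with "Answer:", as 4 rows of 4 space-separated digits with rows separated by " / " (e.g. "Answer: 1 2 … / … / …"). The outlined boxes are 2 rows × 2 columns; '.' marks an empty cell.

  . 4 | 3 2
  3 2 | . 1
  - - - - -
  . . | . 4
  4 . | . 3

Step 1. [r4c2∈{1}] r4c2 is down to just 1 ⇒ r4c2=1.
Step 2. [r4c3∈{2}] nothing but 2 survives at r4c3 ⇒ r4c3=2.
Step 3. [r1c1∈{1}] only 1 remains possible at r1c1. So r1c1=1.
Step 4. [r2c3∈{4}] r2c3 has the single candidate 4, so r2c3=4.
Step 5. [r3c2∈{3}] r3c2's peers cover all but 3 ⇒ r3c2=3.
Step 6. [r3c1∈{2}] r3c1 has the single candidate 2. So r3c1=2.
Step 7. [r3c3∈{1}] only 1 remains possible at r3c3 ⇒ r3c3=1.

Answer: 1 4 3 2 / 3 2 4 1 / 2 3 1 4 / 4 1 2 3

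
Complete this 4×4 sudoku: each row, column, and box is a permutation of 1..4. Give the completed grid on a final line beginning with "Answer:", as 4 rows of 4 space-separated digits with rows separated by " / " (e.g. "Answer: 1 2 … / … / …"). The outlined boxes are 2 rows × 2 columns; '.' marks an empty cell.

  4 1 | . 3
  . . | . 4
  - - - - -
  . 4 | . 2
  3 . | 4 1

Step 1. [r2c1∈{2}] r2c1 is down to just 2, so r2c1=2.
Step 2. [r2c3∈{1}] r2c3 is down to just 1. So r2c3=1.
Step 3. [r1c3∈{2}] r1c3 has the single candidate 2. So r1c3=2.
Step 4. [r3c1∈{1}] r3c1 has the single candidate 1, so r3c1=1.
Step 5. [r4c2∈{2}] nothing but 2 survives at r4c2 ⇒ r4c2=2.
Step 6. [r2c2∈{3}] r2c2 is down to just 3, so r2c2=3.
Step 7. [r3c3∈{3}] r3c3's peers cover all but 3. So r3c3=3.

Answer: 4 1 2 3 / 2 3 1 4 / 1 4 3 2 / 3 2 4 1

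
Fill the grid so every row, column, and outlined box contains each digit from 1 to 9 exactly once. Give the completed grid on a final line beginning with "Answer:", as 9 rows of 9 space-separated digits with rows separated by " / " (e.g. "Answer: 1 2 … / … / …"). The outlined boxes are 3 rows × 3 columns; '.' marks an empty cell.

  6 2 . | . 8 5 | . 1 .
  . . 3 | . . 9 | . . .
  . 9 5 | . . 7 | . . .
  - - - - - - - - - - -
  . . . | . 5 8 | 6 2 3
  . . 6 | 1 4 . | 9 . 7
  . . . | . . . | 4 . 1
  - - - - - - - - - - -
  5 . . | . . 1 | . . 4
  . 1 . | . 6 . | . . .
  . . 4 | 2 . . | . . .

Step 1. [r9c6∈{3}] r9c6 has the single candidate 3 ⇒ r9c6=3.
Step 2. [r1c3∈{7}] r1c3's peers cover all but 7, so r1c3=7.
Step 3. [r8c4∈{4,5,7,8,9}] r8c4 is the only open cell in col 4 admitting 5. So r8c4=5.
Step 4. [r7c4∈{7,8,9}] r7c4 is the only open cell in col 4 admitting 8, so r7c4=8.
Step 5. [r1c7∈{3}] r1c7 has the single candidate 3 ⇒ r1c7=3.
Step 6. [r5c6∈{2}] r5c6 is down to just 2, so r5c6=2.
Step 7. [r9c7∈{1,5,7,8}] across row 9, 1 lands solely at r9c7. So r9c7=1.
Step 8. [r2c7∈{2,5,7,8}] 5 has one home in col 7: r2c7, so r2c7=5.
Step 9. [r2c8∈{4,6,7,8}] in row 2, 7 fits only at r2c8 ⇒ r2c8=7.
Step 10. [r9c9∈{5,6,8,9}] col 9 places 5 nowhere but r9c9. So r9c9=5.
Step 11. [r3c8∈{4,6,8}] 4 has one home in col 8: r3c8. So r3c8=4.
Step 12. [r4c3∈{1,9}] in col 3, 1 fits only at r4c3, so r4c3=1.
Step 13. [r3c5∈{1,2,3}] r6c5, r7c5, r9c5 in col 5 together hold only {3,7,9}; those three values are spoken for ⇒ r3c5≠3.
Step 14. [r6c5∈{3,7,9}] col 5 places 3 nowhere but r6c5, so r6c5=3.
Step 15. [r6c4∈{6,7,9}] within box 2, every 6-candidate lies in col 4. So r6c4≠6.
Step 16. [r3c4∈{3,6}] 3 has one home in row 3: r3c4 ⇒ r3c4=3.
Step 17. [r3c9∈{2,6,8}] in row 3, 6 fits only at r3c9 ⇒ r3c9=6.
Step 18. [r9c8∈{6,8,9}] col 8 has a naked pair {5,8} at r5c8 and r6c8 ⇒ r9c8≠8.
Step 19. [r8c1∈{2,3,7,8,9}] within box 9, every 8-candidate lies in row 8. So r8c1≠8.
Step 20. [r8c9∈{2,8,9}] along col 8, every 9-candidate lies inside box 9 ⇒ r8c9≠9.
Step 21. [r8c8∈{3,8,9}] r5c8 and r6c8 in col 8 both hold exactly {5,8}; those values are spoken for, so r8c8≠8.
Step 22. [r2c4∈{4,6}] within box 1, every 4-candidate lies in row 2 ⇒ r2c4≠4.
Step 23. [r7c8∈{3,6,9}] row 7 has a naked triple {2,7,9} across r7c3, r7c5, r7c7, so r7c8≠9.
Step 24. [r7c2∈{3,6,7}] the triple r7c3,r7c5,r7c7 in row 7 confines {2,7,9} to those cells. So r7c2≠7.
Step 25. [r8c3∈{2,8,9}] 8 in box 9 is pinned to row 8 ⇒ r8c3≠8.
Step 26. [r6c3∈{2,8,9}] 8 has one home in col 3: r6c3 ⇒ r6c3=8.
Step 27. [r6c1∈{2,7,9}] across row 6, 2 lands solely at r6c1. So r6c1=2.
Step 28. [r4c1∈{4,7,9}] r4c1 is the only open cell in box 4 admitting 9 ⇒ r4c1=9.
Step 29. [r2c1∈{1,4,8}] across col 1, 4 lands solely at r2c1 ⇒ r2c1=4.
Step 30. [r2c2∈{8}] nothing but 8 survives at r2c2. So r2c2=8.
Step 31. [r2c9∈{2}] r2c9's peers cover all but 2. So r2c9=2.
Step 32. [r5c1∈{3}] r5c1 is down to just 3 ⇒ r5c1=3.
Step 33. [r8c1∈{7}] r8c1's peers cover all but 7 ⇒ r8c1=7.
Step 34. [r8c8∈{3,9}] 3 has one home in row 8: r8c8 ⇒ r8c8=3.
Step 35. [r7c7∈{2,7}] r7c7 is the only open cell in col 7 admitting 7 ⇒ r7c7=7.
Step 36. [r8c3∈{2,9}] r8c3 is the only open cell in row 8 admitting 9, so r8c3=9.
Step 37. [r6c8∈{5}] r6c8 is down to just 5, so r6c8=5.
Step 38. [r9c8∈{6,9}] 9 has one home in col 8: r9c8, so r9c8=9.
Step 39. [r4c4∈{7}] only 7 remains possible at r4c4. So r4c4=7.
Step 40. [r3c1∈{1}] only 1 remains possible at r3c1, so r3c1=1.
Step 41. [r8c7∈{2,8}] across row 8, 2 lands solely at r8c7. So r8c7=2.
Step 42. [r7c2∈{3,6}] row 7 places 3 nowhere but r7c2 ⇒ r7c2=3.
Step 43. [r7c5∈{9}] r7c5 is down to just 9. So r7c5=9.
Step 44. [r3c7∈{8}] nothing but 8 survives at r3c7, so r3c7=8.
Step 45. [r9c2∈{6}] r9c2 has the single candidate 6. So r9c2=6.
Step 46. [r4c2∈{4}] r4c2's peers cover all but 4, so r4c2=4.
Step 47. [r6c4∈{9}] only 9 remains possible at r6c4. So r6c4=9.
Step 48. [r8c9∈{8}] r8c9 is down to just 8 ⇒ r8c9=8.
Step 49. [r7c8∈{6}] nothing but 6 survives at r7c8, so r7c8=6.
Step 50. [r1c9∈{9}] r1c9's peers cover all but 9. So r1c9=9.
Step 51. [r5c8∈{8}] nothing but 8 survives at r5c8, so r5c8=8.
Step 52. [r3c5∈{2}] only 2 remains possible at r3c5, so r3c5=2.
Step 53. [r6c2∈{7}] nothing but 7 survives at r6c2 ⇒ r6c2=7.
Step 54. [r8c6∈{4}] only 4 remains possible at r8c6. So r8c6=4.
Step 55. [r1c4∈{4}] only 4 remains possible at r1c4. So r1c4=4.
Step 56. [r5c2∈{5}] only 5 remains possible at r5c2. So r5c2=5.
Step 57. [r6c6∈{6}] r6c6 has the single candidate 6. So r6c6=6.
Step 58. [r2c5∈{1}] r2c5 has the single candidate 1, so r2c5=1.
Step 59. [r2c4∈{6}] r2c4 is down to just 6, so r2c4=6.
Step 60. [r9c5∈{7}] nothing but 7 survives at r9c5. So r9c5=7.
Step 61. [r7c3∈{2}] r7c3 is down to just 2 ⇒ r7c3=2.
Step 62. [r9c1∈{8}] only 8 remains possible at r9c1. So r9c1=8.

Answer: 6 2 7 4 8 5 3 1 9 / 4 8 3 6 1 9 5 7 2 / 1 9 5 3 2 7 8 4 6 / 9 4 1 7 5 8 6 2 3 / 3 5 6 1 4 2 9 8 7 / 2 7 8 9 3 6 4 5 1 / 5 3 2 8 9 1 7 6 4 / 7 1 9 5 6 4 2 3 8 / 8 6 4 2 7 3 1 9 5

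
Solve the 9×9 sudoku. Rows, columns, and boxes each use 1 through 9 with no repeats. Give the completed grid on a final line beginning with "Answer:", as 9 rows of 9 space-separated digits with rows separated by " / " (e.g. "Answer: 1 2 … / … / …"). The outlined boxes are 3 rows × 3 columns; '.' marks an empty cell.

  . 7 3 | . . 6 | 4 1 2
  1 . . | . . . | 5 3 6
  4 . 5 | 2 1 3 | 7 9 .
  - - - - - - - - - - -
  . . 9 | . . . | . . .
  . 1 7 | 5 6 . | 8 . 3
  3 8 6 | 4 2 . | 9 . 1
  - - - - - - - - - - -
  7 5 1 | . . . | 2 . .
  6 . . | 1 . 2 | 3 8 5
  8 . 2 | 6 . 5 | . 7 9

Step 1. [r4c2∈{2,4}] 4 has one home in box 4: r4c2, so r4c2=4.
Step 2. [r9c5∈{3,4}] row 9 places 4 nowhere but r9c5, so r9c5=4.
Step 3. [r6c6∈{7}] r6c6 has the single candidate 7, so r6c6=7.
Step 4. [r2c3∈{8}] r2c3 is down to just 8, so r2c3=8.
Step 5. [r1c1∈{9}] r1c1 is down to just 9, so r1c1=9.
Step 6. [r1c4∈{8}] r1c4 is down to just 8, so r1c4=8.
Step 7. [r5c6∈{9}] only 9 remains possible at r5c6 ⇒ r5c6=9.
Step 8. [r7c8∈{4,6}] across row 7, 6 lands solely at r7c8 ⇒ r7c8=6.
Step 9. [r5c1∈{2}] only 2 remains possible at r5c1, so r5c1=2.
Step 10. [r2c4∈{7,9}] 7 has one home in col 4: r2c4 ⇒ r2c4=7.
Step 11. [r7c4∈{3,9}] across col 4, 9 lands solely at r7c4, so r7c4=9.
Step 12. [r7c5∈{3,8}] across row 7, 3 lands solely at r7c5. So r7c5=3.
Step 13. [r4c1∈{5}] r4c1's peers cover all but 5, so r4c1=5.
Step 14. [r7c6∈{8}] only 8 remains possible at r7c6 ⇒ r7c6=8.
Step 15. [r7c9∈{4}] r7c9 has the single candidate 4 ⇒ r7c9=4.
Step 16. [r9c7∈{1}] r9c7 is down to just 1, so r9c7=1.
Step 17. [r2c5∈{9}] r2c5's peers cover all but 9. So r2c5=9.
Step 18. [r8c3∈{4}] only 4 remains possible at r8c3, so r8c3=4.
Step 19. [r2c6∈{4}] r2c6 is down to just 4. So r2c6=4.
Step 20. [r1c5∈{5}] r1c5 is down to just 5 ⇒ r1c5=5.
Step 21. [r4c8∈{2}] nothing but 2 survives at r4c8. So r4c8=2.
Step 22. [r4c5∈{8}] r4c5's peers cover all but 8 ⇒ r4c5=8.
Step 23. [r9c2∈{3}] r9c2 has the single candidate 3 ⇒ r9c2=3.
Step 24. [r2c2∈{2}] r2c2 has the single candidate 2, so r2c2=2.
Step 25. [r4c7∈{6}] r4c7 is down to just 6. So r4c7=6.
Step 26. [r4c6∈{1}] r4c6's peers cover all but 1. So r4c6=1.
Step 27. [r3c2∈{6}] r3c2 is down to just 6. So r3c2=6.
Step 28. [r3c9∈{8}] r3c9 has the single candidate 8 ⇒ r3c9=8.
Step 29. [r4c4∈{3}] r4c4's peers cover all but 3, so r4c4=3.
Step 30. [r6c8∈{5}] nothing but 5 survives at r6c8, so r6c8=5.
Step 31. [r8c5∈{7}] r8c5's peers cover all but 7 ⇒ r8c5=7.
Step 32. [r4c9∈{7}] only 7 remains possible at r4c9. So r4c9=7.
Step 33. [r8c2∈{9}] r8c2 has the single candidate 9. So r8c2=9.
Step 34. [r5c8∈{4}] r5c8 has the single candidate 4. So r5c8=4.

Answer: 9 7 3 8 5 6 4 1 2 / 1 2 8 7 9 4 5 3 6 / 4 6 5 2 1 3 7 9 8 / 5 4 9 3 8 1 6 2 7 / 2 1 7 5 6 9 8 4 3 / 3 8 6 4 2 7 9 5 1 / 7 5 1 9 3 8 2 6 4 / 6 9 4 1 7 2 3 8 5 / 8 3 2 6 4 5 1 7 9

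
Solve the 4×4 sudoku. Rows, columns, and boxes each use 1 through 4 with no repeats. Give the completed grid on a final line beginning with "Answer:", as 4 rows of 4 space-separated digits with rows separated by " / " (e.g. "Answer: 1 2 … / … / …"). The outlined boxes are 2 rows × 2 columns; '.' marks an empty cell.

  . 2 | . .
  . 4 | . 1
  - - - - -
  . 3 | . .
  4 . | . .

Step 1. [r3c1∈{1,2}] 2 has one home in col 1: r3c1 ⇒ r3c1=2.
Step 2. [r3c3∈{1,4}] in row 3, 1 fits only at r3c3. So r3c3=1.
Step 3. [r1c3∈{3,4}] 4 has one home in col 3: r1c3, so r1c3=4.
Step 4. [r1c4∈{3}] only 3 remains possible at r1c4 ⇒ r1c4=3.
Step 5. [r4c4∈{2}] only 2 remains possible at r4c4 ⇒ r4c4=2.
Step 6. [r2c1∈{3}] only 3 remains possible at r2c1. So r2c1=3.
Step 7. [r4c2∈{1}] nothing but 1 survives at r4c2, so r4c2=1.
Step 8. [r2c3∈{2}] r2c3's peers cover all but 2, so r2c3=2.
Step 9. [r3c4∈{4}] nothing but 4 survives at r3c4, so r3c4=4.
Step 10. [r1c1∈{1}] nothing but 1 survives at r1c1. So r1c1=1.
Step 11. [r4c3∈{3}] only 3 remains possible at r4c3. So r4c3=3.

Answer: 1 2 4 3 / 3 4 2 1 / 2 3 1 4 / 4 1 3 2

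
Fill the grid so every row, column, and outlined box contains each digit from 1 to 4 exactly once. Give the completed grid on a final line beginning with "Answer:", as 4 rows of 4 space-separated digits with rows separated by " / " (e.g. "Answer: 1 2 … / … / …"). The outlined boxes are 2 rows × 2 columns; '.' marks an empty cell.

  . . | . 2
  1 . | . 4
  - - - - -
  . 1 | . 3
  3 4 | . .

Step 1. [r4c3∈{1,2}] row 4 places 2 nowhere but r4c3, so r4c3=2.
Step 2. [r1c2∈{3}] nothing but 3 survives at r1c2, so r1c2=3.
Step 3. [r4c4∈{1}] r4c4 is down to just 1 ⇒ r4c4=1.
Step 4. [r2c3∈{3}] nothing but 3 survives at r2c3 ⇒ r2c3=3.
Step 5. [r3c1∈{2}] nothing but 2 survives at r3c1, so r3c1=2.
Step 6. [r3c3∈{4}] only 4 remains possible at r3c3. So r3c3=4.
Step 7. [r1c3∈{1}] r1c3 is down to just 1. So r1c3=1.
Step 8. [r1c1∈{4}] r1c1 has the single candidate 4 ⇒ r1c1=4.
Step 9. [r2c2∈{2}] nothing but 2 survives at r2c2, so r2c2=2.

Answer: 4 3 1 2 / 1 2 3 4 / 2 1 4 3 / 3 4 2 1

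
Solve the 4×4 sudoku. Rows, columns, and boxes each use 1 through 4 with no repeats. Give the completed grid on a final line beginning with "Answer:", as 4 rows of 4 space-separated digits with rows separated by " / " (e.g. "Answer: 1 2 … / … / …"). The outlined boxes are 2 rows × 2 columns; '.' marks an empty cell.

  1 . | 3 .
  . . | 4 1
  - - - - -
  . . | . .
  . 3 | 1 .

Step 1. [r3c3∈{2}] r3c3's peers cover all but 2. So r3c3=2.
Step 2. [r3c1∈{4}] only 4 remains possible at r3c1, so r3c1=4.
Step 3. [r2c2∈{2}] r2c2's peers cover all but 2 ⇒ r2c2=2.
Step 4. [r1c2∈{4}] r1c2 has the single candidate 4. So r1c2=4.
Step 5. [r4c4∈{4}] only 4 remains possible at r4c4, so r4c4=4.
Step 6. [r1c4∈{2}] r1c4 is down to just 2. So r1c4=2.
Step 7. [r4c1∈{2}] nothing but 2 survives at r4c1. So r4c1=2.
Step 8. [r2c1∈{3}] only 3 remains possible at r2c1, so r2c1=3.
Step 9. [r3c2∈{1}] r3c2 is down to just 1. So r3c2=1.
Step 10. [r3c4∈{3}] only 3 remains possible at r3c4. So r3c4=3.

Answer: 1 4 3 2 / 3 2 4 1 / 4 1 2 3 / 2 3 1 4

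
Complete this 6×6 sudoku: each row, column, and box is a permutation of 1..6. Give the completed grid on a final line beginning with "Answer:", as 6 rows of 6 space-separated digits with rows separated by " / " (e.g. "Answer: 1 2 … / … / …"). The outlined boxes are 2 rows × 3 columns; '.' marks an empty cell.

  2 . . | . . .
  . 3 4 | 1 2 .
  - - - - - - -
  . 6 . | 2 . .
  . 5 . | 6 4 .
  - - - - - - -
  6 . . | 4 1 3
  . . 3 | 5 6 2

Step 1. [r3c3∈{1}] nothing but 1 survives at r3c3. So r3c3=1.
Step 2. [r3c5∈{3,5}] r3c5 is the only open cell in box 4 admitting 3 ⇒ r3c5=3.
Step 3. [r1c5∈{5}] r1c5 is down to just 5. So r1c5=5.
Step 4. [r6c1∈{1,4}] col 1 places 1 nowhere but r6c1, so r6c1=1.
Step 5. [r2c6∈{6}] r2c6 is down to just 6 ⇒ r2c6=6.
Step 6. [r4c3∈{2}] r4c3 has the single candidate 2, so r4c3=2.
Step 7. [r1c3∈{6}] nothing but 6 survives at r1c3 ⇒ r1c3=6.
Step 8. [r4c6∈{1}] r4c6 is down to just 1. So r4c6=1.
Step 9. [r5c3∈{5}] r5c3 has the single candidate 5, so r5c3=5.
Step 10. [r1c6∈{4}] r1c6 is down to just 4, so r1c6=4.
Step 11. [r3c1∈{4}] r3c1 has the single candidate 4, so r3c1=4.
Step 12. [r3c6∈{5}] r3c6 is down to just 5, so r3c6=5.
Step 13. [r1c2∈{1}] nothing but 1 survives at r1c2. So r1c2=1.
Step 14. [r4c1∈{3}] r4c1's peers cover all but 3, so r4c1=3.
Step 15. [r2c1∈{5}] only 5 remains possible at r2c1. So r2c1=5.
Step 16. [r6c2∈{4}] r6c2 is down to just 4. So r6c2=4.
Step 17. [r5c2∈{2}] r5c2's peers cover all but 2. So r5c2=2.
Step 18. [r1c4∈{3}] only 3 remains possible at r1c4 ⇒ r1c4=3.

Answer: 2 1 6 3 5 4 / 5 3 4 1 2 6 / 4 6 1 2 3 5 / 3 5 2 6 4 1 / 6 2 5 4 1 3 / 1 4 3 5 6 2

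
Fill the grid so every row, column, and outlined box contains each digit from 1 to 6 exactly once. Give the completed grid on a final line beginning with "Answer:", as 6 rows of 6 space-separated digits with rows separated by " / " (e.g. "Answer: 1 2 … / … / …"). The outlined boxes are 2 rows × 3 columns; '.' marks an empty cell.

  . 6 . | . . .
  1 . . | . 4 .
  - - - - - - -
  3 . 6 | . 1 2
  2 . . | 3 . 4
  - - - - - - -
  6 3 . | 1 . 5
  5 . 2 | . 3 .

Step 1. [r3c4∈{5}] only 5 remains possible at r3c4. So r3c4=5.
Step 2. [r4c3∈{1,5}] 1 has one home in col 3: r4c3 ⇒ r4c3=1.
Step 3. [r2c2∈{2,5}] in col 2, 2 fits only at r2c2 ⇒ r2c2=2.
Step 4. [r1c5∈{2,5}] 5 has one home in col 5: r1c5, so r1c5=5.
Step 5. [r6c4∈{4,6}] in col 4, 4 fits only at r6c4 ⇒ r6c4=4.
Step 6. [r1c6∈{1,3}] in row 1, 1 fits only at r1c6 ⇒ r1c6=1.
Step 7. [r2c6∈{3,6}] 3 has one home in col 6: r2c6, so r2c6=3.
Step 8. [r1c3∈{3,4}] across row 1, 3 lands solely at r1c3. So r1c3=3.
Step 9. [r5c3∈{4}] r5c3's peers cover all but 4 ⇒ r5c3=4.
Step 10. [r6c6∈{6}] r6c6 is down to just 6. So r6c6=6.
Step 11. [r1c1∈{4}] nothing but 4 survives at r1c1 ⇒ r1c1=4.
Step 12. [r1c4∈{2}] r1c4 has the single candidate 2. So r1c4=2.
Step 13. [r4c5∈{6}] r4c5 is down to just 6, so r4c5=6.
Step 14. [r2c4∈{6}] only 6 remains possible at r2c4, so r2c4=6.
Step 15. [r5c5∈{2}] nothing but 2 survives at r5c5 ⇒ r5c5=2.
Step 16. [r2c3∈{5}] r2c3's peers cover all but 5 ⇒ r2c3=5.
Step 17. [r3c2∈{4}] r3c2's peers cover all but 4, so r3c2=4.
Step 18. [r6c2∈{1}] r6c2 has the single candidate 1, so r6c2=1.
Step 19. [r4c2∈{5}] r4c2's peers cover all but 5. So r4c2=5.

Answer: 4 6 3 2 5 1 / 1 2 5 6 4 3 / 3 4 6 5 1 2 / 2 5 1 3 6 4 / 6 3 4 1 2 5 / 5 1 2 4 3 6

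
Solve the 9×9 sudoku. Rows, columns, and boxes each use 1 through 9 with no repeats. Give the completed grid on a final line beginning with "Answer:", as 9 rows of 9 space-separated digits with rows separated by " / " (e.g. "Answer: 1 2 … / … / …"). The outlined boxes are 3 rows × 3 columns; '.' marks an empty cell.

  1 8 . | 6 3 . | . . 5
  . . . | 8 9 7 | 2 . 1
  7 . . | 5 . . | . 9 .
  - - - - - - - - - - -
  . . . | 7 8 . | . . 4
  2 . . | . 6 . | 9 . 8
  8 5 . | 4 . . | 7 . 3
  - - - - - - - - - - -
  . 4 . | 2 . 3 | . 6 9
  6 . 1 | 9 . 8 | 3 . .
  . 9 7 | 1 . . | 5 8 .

Step 1. [r2c1∈{3,4,5}] 4 has one home in col 1: r2c1. So r2c1=4.
Step 2. [r6c3∈{6,9}] r6c3 is the only open cell in row 6 admitting 6 ⇒ r6c3=6.
Step 3. [r8c8∈{2,4,7}] 4 has one home in box 9: r8c8 ⇒ r8c8=4.
Step 4. [r4c1∈{3,9}] 9 has one home in col 1: r4c1. So r4c1=9.
Step 5. [r4c3∈{3}] r4c3 has the single candidate 3. So r4c3=3.
Step 6. [r3c3∈{2}] only 2 remains possible at r3c3 ⇒ r3c3=2.
Step 7. [r6c5∈{1,2}] r6c5 is the only open cell in col 5 admitting 2, so r6c5=2.
Step 8. [r4c2∈{1}] r4c2 has the single candidate 1. So r4c2=1.
Step 9. [r3c9∈{6}] r3c9's peers cover all but 6, so r3c9=6.
Step 10. [r8c5∈{5,7}] across row 8, 5 lands solely at r8c5. So r8c5=5.
Step 11. [r1c7∈{4}] r1c7 has the single candidate 4. So r1c7=4.
Step 12. [r6c8∈{1}] r6c8 is down to just 1. So r6c8=1.
Step 13. [r4c6∈{5}] nothing but 5 survives at r4c6 ⇒ r4c6=5.
Step 14. [r9c5∈{4}] r9c5 has the single candidate 4. So r9c5=4.
Step 15. [r2c3∈{5}] r2c3 has the single candidate 5, so r2c3=5.
Step 16. [r9c9∈{2}] nothing but 2 survives at r9c9. So r9c9=2.
Step 17. [r5c6∈{1}] r5c6 has the single candidate 1, so r5c6=1.
Step 18. [r2c2∈{3,6}] row 2 places 6 nowhere but r2c2. So r2c2=6.
Step 19. [r8c9∈{7}] nothing but 7 survives at r8c9, so r8c9=7.
Step 20. [r5c2∈{7}] nothing but 7 survives at r5c2, so r5c2=7.
Step 21. [r7c7∈{1}] only 1 remains possible at r7c7 ⇒ r7c7=1.
Step 22. [r1c6∈{2}] r1c6 has the single candidate 2. So r1c6=2.
Step 23. [r2c8∈{3}] only 3 remains possible at r2c8, so r2c8=3.
Step 24. [r4c7∈{6}] nothing but 6 survives at r4c7, so r4c7=6.
Step 25. [r3c2∈{3}] only 3 remains possible at r3c2, so r3c2=3.
Step 26. [r6c6∈{9}] r6c6 has the single candidate 9 ⇒ r6c6=9.
Step 27. [r4c8∈{2}] only 2 remains possible at r4c8, so r4c8=2.
Step 28. [r3c6∈{4}] r3c6 has the single candidate 4, so r3c6=4.
Step 29. [r7c3∈{8}] nothing but 8 survives at r7c3. So r7c3=8.
Step 30. [r3c5∈{1}] nothing but 1 survives at r3c5 ⇒ r3c5=1.
Step 31. [r3c7∈{8}] r3c7's peers cover all but 8. So r3c7=8.
Step 32. [r9c1∈{3}] r9c1 is down to just 3, so r9c1=3.
Step 33. [r7c5∈{7}] nothing but 7 survives at r7c5 ⇒ r7c5=7.
Step 34. [r5c3∈{4}] only 4 remains possible at r5c3, so r5c3=4.
Step 35. [r5c8∈{5}] r5c8 is down to just 5. So r5c8=5.
Step 36. [r5c4∈{3}] r5c4 has the single candidate 3, so r5c4=3.
Step 37. [r1c3∈{9}] r1c3 is down to just 9, so r1c3=9.
Step 38. [r8c2∈{2}] nothing but 2 survives at r8c2 ⇒ r8c2=2.
Step 39. [r9c6∈{6}] nothing but 6 survives at r9c6, so r9c6=6.
Step 40. [r1c8∈{7}] only 7 remains possible at r1c8, so r1c8=7.
Step 41. [r7c1∈{5}] r7c1's peers cover all but 5, so r7c1=5.

Answer: 1 8 9 6 3 2 4 7 5 / 4 6 5 8 9 7 2 3 1 / 7 3 2 5 1 4 8 9 6 / 9 1 3 7 8 5 6 2 4 / 2 7 4 3 6 1 9 5 8 / 8 5 6 4 2 9 7 1 3 / 5 4 8 2 7 3 1 6 9 / 6 2 1 9 5 8 3 4 7 / 3 9 7 1 4 6 5 8 2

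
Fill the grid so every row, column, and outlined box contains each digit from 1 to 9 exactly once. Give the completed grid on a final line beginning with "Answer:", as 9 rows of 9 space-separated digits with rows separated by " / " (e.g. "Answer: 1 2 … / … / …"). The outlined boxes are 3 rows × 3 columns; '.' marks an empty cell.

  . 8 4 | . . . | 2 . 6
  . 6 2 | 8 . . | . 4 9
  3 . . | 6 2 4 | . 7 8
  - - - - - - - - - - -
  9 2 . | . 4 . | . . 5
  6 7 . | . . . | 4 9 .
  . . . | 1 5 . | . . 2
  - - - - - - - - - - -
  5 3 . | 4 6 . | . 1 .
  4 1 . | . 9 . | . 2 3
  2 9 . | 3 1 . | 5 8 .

Step 1. [r9c6∈{7}] only 7 remains possible at r9c6, so r9c6=7.
Step 2. [r6c7∈{3,6,7,8}] row 6 places 7 nowhere but r6c7, so r6c7=7.
Step 3. [r4c7∈{1,3,6,8}] col 7 places 8 nowhere but r4c7 ⇒ r4c7=8.
Step 4. [r2c6∈{1,3,5}] row 2 places 5 nowhere but r2c6 ⇒ r2c6=5.
Step 5. [r8c6∈{8}] r8c6 is down to just 8 ⇒ r8c6=8.
Step 6. [r5c3∈{1,3,5,8}] 5 has one home in row 5: r5c3. So r5c3=5.
Step 7. [r6c6∈{3,6,9}] r6c6 is the only open cell in row 6 admitting 9. So r6c6=9.
Step 8. [r2c7∈{1,3}] 3 has one home in col 7: r2c7. So r2c7=3.
Step 9. [r2c1∈{1,7}] row 2 places 1 nowhere but r2c1 ⇒ r2c1=1.
Step 10. [r2c5∈{7}] only 7 remains possible at r2c5. So r2c5=7.
Step 11. [r1c5∈{3}] r1c5's peers cover all but 3 ⇒ r1c5=3.
Step 12. [r5c6∈{2,3}] in row 5, 3 fits only at r5c6 ⇒ r5c6=3.
Step 13. [r7c3∈{7,8}] across row 7, 8 lands solely at r7c3 ⇒ r7c3=8.
Step 14. [r6c8∈{3,6}] in row 6, 6 fits only at r6c8, so r6c8=6.
Step 15. [r4c3∈{1,3}] in row 4, 1 fits only at r4c3 ⇒ r4c3=1.
Step 16. [r8c3∈{6,7}] row 8 places 7 nowhere but r8c3, so r8c3=7.
Step 17. [r4c6∈{6}] r4c6 has the single candidate 6 ⇒ r4c6=6.
Step 18. [r9c9∈{4}] only 4 remains possible at r9c9 ⇒ r9c9=4.
Step 19. [r7c7∈{9}] nothing but 9 survives at r7c7, so r7c7=9.
Step 20. [r6c3∈{3}] nothing but 3 survives at r6c3. So r6c3=3.
Step 21. [r9c3∈{6}] nothing but 6 survives at r9c3, so r9c3=6.
Step 22. [r6c2∈{4}] r6c2 is down to just 4 ⇒ r6c2=4.
Step 23. [r5c9∈{1}] r5c9's peers cover all but 1, so r5c9=1.
Step 24. [r7c6∈{2}] only 2 remains possible at r7c6, so r7c6=2.
Step 25. [r8c7∈{6}] only 6 remains possible at r8c7, so r8c7=6.
Step 26. [r5c4∈{2}] only 2 remains possible at r5c4 ⇒ r5c4=2.
Step 27. [r3c3∈{9}] r3c3's peers cover all but 9. So r3c3=9.
Step 28. [r1c8∈{5}] r1c8 has the single candidate 5, so r1c8=5.
Step 29. [r1c1∈{7}] only 7 remains possible at r1c1 ⇒ r1c1=7.
Step 30. [r3c7∈{1}] nothing but 1 survives at r3c7. So r3c7=1.
Step 31. [r8c4∈{5}] only 5 remains possible at r8c4, so r8c4=5.
Step 32. [r7c9∈{7}] r7c9 is down to just 7, so r7c9=7.
Step 33. [r1c6∈{1}] r1c6 is down to just 1, so r1c6=1.
Step 34. [r4c4∈{7}] only 7 remains possible at r4c4 ⇒ r4c4=7.
Step 35. [r6c1∈{8}] only 8 remains possible at r6c1, so r6c1=8.
Step 36. [r1c4∈{9}] nothing but 9 survives at r1c4, so r1c4=9.
Step 37. [r4c8∈{3}] nothing but 3 survives at r4c8, so r4c8=3.
Step 38. [r3c2∈{5}] r3c2 has the single candidate 5 ⇒ r3c2=5.
Step 39. [r5c5∈{8}] r5c5's peers cover all but 8. So r5c5=8.

Answer: 7 8 4 9 3 1 2 5 6 / 1 6 2 8 7 5 3 4 9 / 3 5 9 6 2 4 1 7 8 / 9 2 1 7 4 6 8 3 5 / 6 7 5 2 8 3 4 9 1 / 8 4 3 1 5 9 7 6 2 / 5 3 8 4 6 2 9 1 7 / 4 1 7 5 9 8 6 2 3 / 2 9 6 3 1 7 5 8 4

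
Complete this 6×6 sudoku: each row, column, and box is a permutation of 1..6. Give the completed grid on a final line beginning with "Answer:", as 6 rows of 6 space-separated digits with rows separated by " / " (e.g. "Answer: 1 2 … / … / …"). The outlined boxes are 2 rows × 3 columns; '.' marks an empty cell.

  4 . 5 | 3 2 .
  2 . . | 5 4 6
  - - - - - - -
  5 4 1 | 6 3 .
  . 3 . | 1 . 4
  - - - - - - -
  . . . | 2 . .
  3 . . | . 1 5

Step 1. [r5c5∈{6}] r5c5 has the single candidate 6, so r5c5=6.
Step 2. [r2c2∈{1}] r2c2's peers cover all but 1. So r2c2=1.
Step 3. [r4c3∈{2,6}] r4c3 is the only open cell in row 4 admitting 2 ⇒ r4c3=2.
Step 4. [r6c3∈{4,6}] r6c3 is the only open cell in col 3 admitting 6. So r6c3=6.
Step 5. [r5c2∈{5}] nothing but 5 survives at r5c2. So r5c2=5.
Step 6. [r4c5∈{5}] r4c5's peers cover all but 5 ⇒ r4c5=5.
Step 7. [r5c1∈{1}] r5c1 has the single candidate 1 ⇒ r5c1=1.
Step 8. [r4c1∈{6}] r4c1 has the single candidate 6 ⇒ r4c1=6.
Step 9. [r1c6∈{1}] only 1 remains possible at r1c6, so r1c6=1.
Step 10. [r5c6∈{3}] r5c6 has the single candidate 3. So r5c6=3.
Step 11. [r2c3∈{3}] only 3 remains possible at r2c3 ⇒ r2c3=3.
Step 12. [r5c3∈{4}] r5c3 is down to just 4, so r5c3=4.
Step 13. [r3c6∈{2}] r3c6 has the single candidate 2. So r3c6=2.
Step 14. [r6c2∈{2}] r6c2's peers cover all but 2. So r6c2=2.
Step 15. [r1c2∈{6}] r1c2 has the single candidate 6 ⇒ r1c2=6.
Step 16. [r6c4∈{4}] r6c4's peers cover all but 4. So r6c4=4.

Answer: 4 6 5 3 2 1 / 2 1 3 5 4 6 / 5 4 1 6 3 2 / 6 3 2 1 5 4 / 1 5 4 2 6 3 / 3 2 6 4 1 5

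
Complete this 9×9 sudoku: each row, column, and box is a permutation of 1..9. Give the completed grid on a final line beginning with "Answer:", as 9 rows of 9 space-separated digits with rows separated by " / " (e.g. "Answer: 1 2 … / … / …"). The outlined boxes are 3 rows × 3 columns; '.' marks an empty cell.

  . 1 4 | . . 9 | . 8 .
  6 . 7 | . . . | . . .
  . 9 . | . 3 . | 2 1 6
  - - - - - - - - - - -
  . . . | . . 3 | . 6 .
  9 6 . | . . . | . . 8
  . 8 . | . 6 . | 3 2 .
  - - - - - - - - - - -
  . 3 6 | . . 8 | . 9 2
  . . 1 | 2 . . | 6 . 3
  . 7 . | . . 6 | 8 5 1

Step 1. [r6c3∈{5}] r6c3 has the single candidate 5. So r6c3=5.
Step 2. [r8c5∈{4,5,7,9}] across row 8, 9 lands solely at r8c5 ⇒ r8c5=9.
Step 3. [r9c5∈{4}] r9c5 has the single candidate 4, so r9c5=4.
Step 4. [r4c3∈{2}] nothing but 2 survives at r4c3, so r4c3=2.
Step 5. [r4c2∈{4}] nothing but 4 survives at r4c2 ⇒ r4c2=4.
Step 6. [r2c2∈{2,5}] col 2 places 2 nowhere but r2c2, so r2c2=2.
Step 7. [r5c6∈{1,2,4,5,7}] across col 6, 2 lands solely at r5c6. So r5c6=2.
Step 8. [r8c1∈{4,5,8}] row 8 places 8 nowhere but r8c1, so r8c1=8.
Step 9. [r8c8∈{4,7}] row 8 places 4 nowhere but r8c8, so r8c8=4.
Step 10. [r5c8∈{7}] r5c8 is down to just 7 ⇒ r5c8=7.
Step 11. [r8c6∈{5,7}] 7 has one home in row 8: r8c6, so r8c6=7.
Step 12. [r3c4∈{4,5,7,8}] row 3 places 7 nowhere but r3c4 ⇒ r3c4=7.
Step 13. [r3c6∈{4,5}] in row 3, 4 fits only at r3c6, so r3c6=4.
Step 14. [r6c6∈{1}] r6c6's peers cover all but 1. So r6c6=1.
Step 15. [r5c5∈{5}] r5c5 has the single candidate 5 ⇒ r5c5=5.
Step 16. [r7c4∈{1,5}] in box 8, 5 fits only at r7c4. So r7c4=5.
Step 17. [r1c9∈{5,7}] 7 has one home in col 9: r1c9, so r1c9=7.
Step 18. [r1c7∈{5}] nothing but 5 survives at r1c7 ⇒ r1c7=5.
Step 19. [r5c4∈{4}] nothing but 4 survives at r5c4, so r5c4=4.
Step 20. [r6c4∈{9}] nothing but 9 survives at r6c4, so r6c4=9.
Step 21. [r2c7∈{4,9}] col 7 places 4 nowhere but r2c7. So r2c7=4.
Step 22. [r4c7∈{1,9}] 9 has one home in col 7: r4c7. So r4c7=9.
Step 23. [r4c5∈{7,8}] 7 has one home in col 5: r4c5. So r4c5=7.
Step 24. [r2c4∈{1,8}] col 4 places 1 nowhere but r2c4 ⇒ r2c4=1.
Step 25. [r4c9∈{5}] r4c9 is down to just 5, so r4c9=5.
Step 26. [r6c9∈{4}] nothing but 4 survives at r6c9, so r6c9=4.
Step 27. [r1c1∈{3}] only 3 remains possible at r1c1, so r1c1=3.
Step 28. [r4c4∈{8}] r4c4 has the single candidate 8 ⇒ r4c4=8.
Step 29. [r1c4∈{6}] nothing but 6 survives at r1c4. So r1c4=6.
Step 30. [r9c4∈{3}] r9c4 has the single candidate 3 ⇒ r9c4=3.
Step 31. [r1c5∈{2}] r1c5 has the single candidate 2. So r1c5=2.
Step 32. [r3c1∈{5}] r3c1 has the single candidate 5. So r3c1=5.
Step 33. [r6c1∈{7}] r6c1 has the single candidate 7, so r6c1=7.
Step 34. [r4c1∈{1}] r4c1's peers cover all but 1, so r4c1=1.
Step 35. [r8c2∈{5}] nothing but 5 survives at r8c2. So r8c2=5.
Step 36. [r2c5∈{8}] r2c5's peers cover all but 8 ⇒ r2c5=8.
Step 37. [r5c7∈{1}] nothing but 1 survives at r5c7. So r5c7=1.
Step 38. [r9c1∈{2}] r9c1's peers cover all but 2. So r9c1=2.
Step 39. [r2c6∈{5}] r2c6 has the single candidate 5, so r2c6=5.
Step 40. [r3c3∈{8}] nothing but 8 survives at r3c3. So r3c3=8.
Step 41. [r5c3∈{3}] r5c3 is down to just 3 ⇒ r5c3=3.
Step 42. [r7c5∈{1}] r7c5's peers cover all but 1, so r7c5=1.
Step 43. [r7c1∈{4}] only 4 remains possible at r7c1 ⇒ r7c1=4.
Step 44. [r2c9∈{9}] nothing but 9 survives at r2c9. So r2c9=9.
Step 45. [r7c7∈{7}] r7c7 is down to just 7 ⇒ r7c7=7.
Step 46. [r9c3∈{9}] only 9 remains possible at r9c3 ⇒ r9c3=9.
Step 47. [r2c8∈{3}] r2c8's peers cover all but 3 ⇒ r2c8=3.

Answer: 3 1 4 6 2 9 5 8 7 / 6 2 7 1 8 5 4 3 9 / 5 9 8 7 3 4 2 1 6 / 1 4 2 8 7 3 9 6 5 / 9 6 3 4 5 2 1 7 8 / 7 8 5 9 6 1 3 2 4 / 4 3 6 5 1 8 7 9 2 / 8 5 1 2 9 7 6 4 3 / 2 7 9 3 4 6 8 5 1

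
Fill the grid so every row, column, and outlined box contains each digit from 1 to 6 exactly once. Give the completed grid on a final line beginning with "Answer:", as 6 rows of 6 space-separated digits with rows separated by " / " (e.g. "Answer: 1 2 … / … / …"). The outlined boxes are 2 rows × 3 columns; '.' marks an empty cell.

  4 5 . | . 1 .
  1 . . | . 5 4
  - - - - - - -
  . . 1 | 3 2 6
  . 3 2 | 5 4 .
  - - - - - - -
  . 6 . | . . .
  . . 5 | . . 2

Step 1. [r5c5∈{3}] nothing but 3 survives at r5c5 ⇒ r5c5=3.
Step 2. [r5c3∈{4}] nothing but 4 survives at r5c3 ⇒ r5c3=4.
Step 3. [r6c4∈{1,4,6}] in row 6, 4 fits only at r6c4 ⇒ r6c4=4.
Step 4. [r2c3∈{3,6}] across row 2, 3 lands solely at r2c3, so r2c3=3.
Step 5. [r2c4∈{2,6}] row 2 places 6 nowhere but r2c4, so r2c4=6.
Step 6. [r4c6∈{1}] r4c6's peers cover all but 1. So r4c6=1.
Step 7. [r4c1∈{6}] r4c1 is down to just 6, so r4c1=6.
Step 8. [r6c1∈{3}] only 3 remains possible at r6c1, so r6c1=3.
Step 9. [r1c4∈{2}] r1c4 is down to just 2, so r1c4=2.
Step 10. [r2c2∈{2}] only 2 remains possible at r2c2, so r2c2=2.
Step 11. [r1c6∈{3}] nothing but 3 survives at r1c6. So r1c6=3.
Step 12. [r3c1∈{5}] r3c1 has the single candidate 5 ⇒ r3c1=5.
Step 13. [r5c1∈{2}] nothing but 2 survives at r5c1. So r5c1=2.
Step 14. [r6c5∈{6}] nothing but 6 survives at r6c5. So r6c5=6.
Step 15. [r5c6∈{5}] r5c6 has the single candidate 5. So r5c6=5.
Step 16. [r3c2∈{4}] r3c2 has the single candidate 4. So r3c2=4.
Step 17. [r5c4∈{1}] only 1 remains possible at r5c4 ⇒ r5c4=1.
Step 18. [r6c2∈{1}] r6c2's peers cover all but 1, so r6c2=1.
Step 19. [r1c3∈{6}] r1c3 has the single candidate 6. So r1c3=6.

Answer: 4 5 6 2 1 3 / 1 2 3 6 5 4 / 5 4 1 3 2 6 / 6 3 2 5 4 1 / 2 6 4 1 3 5 / 3 1 5 4 6 2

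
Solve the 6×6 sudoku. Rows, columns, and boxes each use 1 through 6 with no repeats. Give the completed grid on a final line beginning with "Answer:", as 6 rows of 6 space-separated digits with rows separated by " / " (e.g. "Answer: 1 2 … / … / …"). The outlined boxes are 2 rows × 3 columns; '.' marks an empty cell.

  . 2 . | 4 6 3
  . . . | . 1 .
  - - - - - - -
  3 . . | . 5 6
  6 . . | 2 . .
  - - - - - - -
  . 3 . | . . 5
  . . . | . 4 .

Step 1. [r3c4∈{1}] r3c4 is down to just 1. So r3c4=1.
Step 2. [r6c6∈{1,2}] col 6 places 1 nowhere but r6c6, so r6c6=1.
Step 3. [r3c2∈{4}] r3c2's peers cover all but 4, so r3c2=4.
Step 4. [r2c3∈{3,4,5,6}] r2c3 is the only open cell in row 2 admitting 3, so r2c3=3.
Step 5. [r5c3∈{1,2,4,6}] in col 3, 4 fits only at r5c3. So r5c3=4.
Step 6. [r6c3∈{2,5,6}] col 3 places 6 nowhere but r6c3 ⇒ r6c3=6.
Step 7. [r6c2∈{5}] r6c2 has the single candidate 5. So r6c2=5.
Step 8. [r5c1∈{1,2}] 1 has one home in row 5: r5c1. So r5c1=1.
Step 9. [r4c3∈{1,5}] in row 4, 5 fits only at r4c3 ⇒ r4c3=5.
Step 10. [r2c4∈{5}] r2c4 has the single candidate 5. So r2c4=5.
Step 11. [r2c2∈{6}] only 6 remains possible at r2c2 ⇒ r2c2=6.
Step 12. [r4c2∈{1}] nothing but 1 survives at r4c2. So r4c2=1.
Step 13. [r6c4∈{3}] only 3 remains possible at r6c4. So r6c4=3.
Step 14. [r1c3∈{1}] only 1 remains possible at r1c3 ⇒ r1c3=1.
Step 15. [r5c4∈{6}] only 6 remains possible at r5c4, so r5c4=6.
Step 16. [r5c5∈{2}] only 2 remains possible at r5c5. So r5c5=2.
Step 17. [r4c5∈{3}] r4c5 is down to just 3, so r4c5=3.
Step 18. [r2c1∈{4}] r2c1 is down to just 4 ⇒ r2c1=4.
Step 19. [r1c1∈{5}] nothing but 5 survives at r1c1 ⇒ r1c1=5.
Step 20. [r2c6∈{2}] r2c6 has the single candidate 2. So r2c6=2.
Step 21. [r4c6∈{4}] only 4 remains possible at r4c6, so r4c6=4.
Step 22. [r3c3∈{2}] r3c3 is down to just 2. So r3c3=2.
Step 23. [r6c1∈{2}] r6c1 has the single candidate 2, so r6c1=2.

Answer: 5 2 1 4 6 3 / 4 6 3 5 1 2 / 3 4 2 1 5 6 / 6 1 5 2 3 4 / 1 3 4 6 2 5 / 2 5 6 3 4 1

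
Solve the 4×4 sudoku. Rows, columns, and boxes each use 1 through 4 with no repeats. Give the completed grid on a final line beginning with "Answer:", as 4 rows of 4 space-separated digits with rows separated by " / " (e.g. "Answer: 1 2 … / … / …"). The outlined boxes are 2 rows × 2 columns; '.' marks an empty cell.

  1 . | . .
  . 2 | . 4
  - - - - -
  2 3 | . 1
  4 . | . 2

Step 1. [r4c3∈{3}] nothing but 3 survives at r4c3, so r4c3=3.
Step 2. [r4c2∈{1}] r4c2 has the single candidate 1 ⇒ r4c2=1.
Step 3. [r3c3∈{4}] r3c3's peers cover all but 4. So r3c3=4.
Step 4. [r1c2∈{4}] only 4 remains possible at r1c2, so r1c2=4.
Step 5. [r2c3∈{1}] r2c3 has the single candidate 1 ⇒ r2c3=1.
Step 6. [r2c1∈{3}] only 3 remains possible at r2c1. So r2c1=3.
Step 7. [r1c3∈{2}] nothing but 2 survives at r1c3 ⇒ r1c3=2.
Step 8. [r1c4∈{3}] r1c4 is down to just 3 ⇒ r1c4=3.

Answer: 1 4 2 3 / 3 2 1 4 / 2 3 4 1 / 4 1 3 2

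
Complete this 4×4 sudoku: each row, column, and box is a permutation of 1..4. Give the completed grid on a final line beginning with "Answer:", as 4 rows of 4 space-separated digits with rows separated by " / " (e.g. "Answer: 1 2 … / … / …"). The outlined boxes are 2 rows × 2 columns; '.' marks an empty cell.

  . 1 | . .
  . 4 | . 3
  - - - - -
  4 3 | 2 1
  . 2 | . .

Step 1. [r4c4∈{4}] nothing but 4 survives at r4c4 ⇒ r4c4=4.
Step 2. [r1c4∈{2}] r1c4 has the single candidate 2, so r1c4=2.
Step 3. [r1c1∈{3}] only 3 remains possible at r1c1 ⇒ r1c1=3.
Step 4. [r2c1∈{2}] r2c1's peers cover all but 2, so r2c1=2.
Step 5. [r1c3∈{4}] r1c3's peers cover all but 4, so r1c3=4.
Step 6. [r2c3∈{1}] r2c3 is down to just 1. So r2c3=1.
Step 7. [r4c1∈{1}] r4c1 has the single candidate 1. So r4c1=1.
Step 8. [r4c3∈{3}] r4c3 has the single candidate 3. So r4c3=3.

Answer: 3 1 4 2 / 2 4 1 3 / 4 3 2 1 / 1 2 3 4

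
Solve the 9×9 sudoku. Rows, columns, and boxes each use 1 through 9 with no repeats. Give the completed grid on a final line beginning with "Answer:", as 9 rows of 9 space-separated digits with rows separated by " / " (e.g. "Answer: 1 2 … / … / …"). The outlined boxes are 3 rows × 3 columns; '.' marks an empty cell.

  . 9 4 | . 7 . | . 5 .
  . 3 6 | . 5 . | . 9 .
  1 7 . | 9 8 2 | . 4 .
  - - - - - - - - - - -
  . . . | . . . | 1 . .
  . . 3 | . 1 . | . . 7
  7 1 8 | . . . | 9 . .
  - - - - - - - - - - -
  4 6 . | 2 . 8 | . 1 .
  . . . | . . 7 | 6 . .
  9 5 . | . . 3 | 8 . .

Step 1. [r5c7∈{2,4,5}] col 7 places 4 nowhere but r5c7, so r5c7=4.
Step 2. [r8c4∈{1,4,5}] in box 8, 5 fits only at r8c4. So r8c4=5.
Step 3. [r5c2∈{2}] nothing but 2 survives at r5c2, so r5c2=2.
Step 4. [r1c4∈{1,3,6}] 3 has one home in box 2: r1c4, so r1c4=3.
Step 5. [r1c6∈{1,6}] box 2 places 6 nowhere but r1c6. So r1c6=6.
Step 6. [r1c7∈{2}] r1c7's peers cover all but 2, so r1c7=2.
Step 7. [r9c4∈{1,4,6}] across box 8, 1 lands solely at r9c4, so r9c4=1.
Step 8. [r8c1∈{2,3,8}] r8c1 is the only open cell in col 1 admitting 3, so r8c1=3.
Step 9. [r8c8∈{2}] r8c8 is down to just 2. So r8c8=2.
Step 10. [r3c9∈{3,6}] 6 has one home in row 3: r3c9 ⇒ r3c9=6.
Step 11. [r4c2∈{4}] r4c2's peers cover all but 4, so r4c2=4.
Step 12. [r7c7∈{3,5,7}] r7c7 is the only open cell in col 7 admitting 5, so r7c7=5.
Step 13. [r9c5∈{4,6}] row 9 places 6 nowhere but r9c5 ⇒ r9c5=6.
Step 14. [r7c9∈{3,9}] in row 7, 3 fits only at r7c9, so r7c9=3.
Step 15. [r4c3∈{5,9}] r4c3 is the only open cell in col 3 admitting 9. So r4c3=9.
Step 16. [r4c6∈{5}] r4c6's peers cover all but 5 ⇒ r4c6=5.
Step 17. [r8c5∈{4,9}] box 8 places 4 nowhere but r8c5, so r8c5=4.
Step 18. [r4c1∈{6}] r4c1's peers cover all but 6, so r4c1=6.
Step 19. [r1c9∈{1,8}] row 1 places 1 nowhere but r1c9. So r1c9=1.
Step 20. [r2c9∈{8}] nothing but 8 survives at r2c9, so r2c9=8.
Step 21. [r4c9∈{2}] r4c9 is down to just 2, so r4c9=2.
Step 22. [r4c5∈{3}] r4c5's peers cover all but 3 ⇒ r4c5=3.
Step 23. [r4c8∈{8}] r4c8's peers cover all but 8, so r4c8=8.
Step 24. [r5c8∈{6}] nothing but 6 survives at r5c8, so r5c8=6.
Step 25. [r6c6∈{4}] r6c6 is down to just 4. So r6c6=4.
Step 26. [r9c8∈{7}] r9c8's peers cover all but 7 ⇒ r9c8=7.
Step 27. [r6c5∈{2}] only 2 remains possible at r6c5 ⇒ r6c5=2.
Step 28. [r7c3∈{7}] r7c3's peers cover all but 7, so r7c3=7.
Step 29. [r2c6∈{1}] only 1 remains possible at r2c6, so r2c6=1.
Step 30. [r9c3∈{2}] r9c3's peers cover all but 2, so r9c3=2.
Step 31. [r5c4∈{8}] r5c4's peers cover all but 8, so r5c4=8.
Step 32. [r6c9∈{5}] only 5 remains possible at r6c9. So r6c9=5.
Step 33. [r1c1∈{8}] r1c1's peers cover all but 8. So r1c1=8.
Step 34. [r4c4∈{7}] r4c4 has the single candidate 7, so r4c4=7.
Step 35. [r2c1∈{2}] only 2 remains possible at r2c1, so r2c1=2.
Step 36. [r3c3∈{5}] r3c3 has the single candidate 5, so r3c3=5.
Step 37. [r7c5∈{9}] r7c5's peers cover all but 9 ⇒ r7c5=9.
Step 38. [r3c7∈{3}] r3c7 has the single candidate 3. So r3c7=3.
Step 39. [r2c4∈{4}] only 4 remains possible at r2c4. So r2c4=4.
Step 40. [r6c4∈{6}] r6c4 has the single candidate 6. So r6c4=6.
Step 41. [r8c9∈{9}] nothing but 9 survives at r8c9 ⇒ r8c9=9.
Step 42. [r8c2∈{8}] r8c2 is down to just 8 ⇒ r8c2=8.
Step 43. [r5c1∈{5}] nothing but 5 survives at r5c1. So r5c1=5.
Step 44. [r2c7∈{7}] r2c7 has the single candidate 7. So r2c7=7.
Step 45. [r9c9∈{4}] r9c9 has the single candidate 4, so r9c9=4.
Step 46. [r8c3∈{1}] nothing but 1 survives at r8c3. So r8c3=1.
Step 47. [r5c6∈{9}] nothing but 9 survives at r5c6, so r5c6=9.
Step 48. [r6c8∈{3}] r6c8 has the single candidate 3, so r6c8=3.

Answer: 8 9 4 3 7 6 2 5 1 / 2 3 6 4 5 1 7 9 8 / 1 7 5 9 8 2 3 4 6 / 6 4 9 7 3 5 1 8 2 / 5 2 3 8 1 9 4 6 7 / 7 1 8 6 2 4 9 3 5 / 4 6 7 2 9 8 5 1 3 / 3 8 1 5 4 7 6 2 9 / 9 5 2 1 6 3 8 7 4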